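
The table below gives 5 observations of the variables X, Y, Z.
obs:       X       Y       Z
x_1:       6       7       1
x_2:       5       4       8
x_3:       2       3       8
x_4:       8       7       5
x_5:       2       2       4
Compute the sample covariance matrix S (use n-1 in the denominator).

Step 1 — column means:
  mean(X) = (6 + 5 + 2 + 8 + 2) / 5 = 23/5 = 4.6
  mean(Y) = (7 + 4 + 3 + 7 + 2) / 5 = 23/5 = 4.6
  mean(Z) = (1 + 8 + 8 + 5 + 4) / 5 = 26/5 = 5.2

Step 2 — sample covariance S[i,j] = (1/(n-1)) · Σ_k (x_{k,i} - mean_i) · (x_{k,j} - mean_j), with n-1 = 4.
  S[X,X] = ((1.4)·(1.4) + (0.4)·(0.4) + (-2.6)·(-2.6) + (3.4)·(3.4) + (-2.6)·(-2.6)) / 4 = 27.2/4 = 6.8
  S[X,Y] = ((1.4)·(2.4) + (0.4)·(-0.6) + (-2.6)·(-1.6) + (3.4)·(2.4) + (-2.6)·(-2.6)) / 4 = 22.2/4 = 5.55
  S[X,Z] = ((1.4)·(-4.2) + (0.4)·(2.8) + (-2.6)·(2.8) + (3.4)·(-0.2) + (-2.6)·(-1.2)) / 4 = -9.6/4 = -2.4
  S[Y,Y] = ((2.4)·(2.4) + (-0.6)·(-0.6) + (-1.6)·(-1.6) + (2.4)·(2.4) + (-2.6)·(-2.6)) / 4 = 21.2/4 = 5.3
  S[Y,Z] = ((2.4)·(-4.2) + (-0.6)·(2.8) + (-1.6)·(2.8) + (2.4)·(-0.2) + (-2.6)·(-1.2)) / 4 = -13.6/4 = -3.4
  S[Z,Z] = ((-4.2)·(-4.2) + (2.8)·(2.8) + (2.8)·(2.8) + (-0.2)·(-0.2) + (-1.2)·(-1.2)) / 4 = 34.8/4 = 8.7

S is symmetric (S[j,i] = S[i,j]). Assembling:

S = [[6.8, 5.55, -2.4],
 [5.55, 5.3, -3.4],
 [-2.4, -3.4, 8.7]]


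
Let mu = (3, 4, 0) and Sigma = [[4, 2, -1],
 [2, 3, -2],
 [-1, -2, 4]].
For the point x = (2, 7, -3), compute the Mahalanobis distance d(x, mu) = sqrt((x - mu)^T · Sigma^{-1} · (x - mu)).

Step 1 — centre the observation: (x - mu) = (-1, 3, -3).

Step 2 — invert Sigma (cofactor / det for 3×3, or solve directly):
  Sigma^{-1} = [[0.381, -0.2857, -0.0476],
 [-0.2857, 0.7143, 0.2857],
 [-0.0476, 0.2857, 0.381]].

Step 3 — form the quadratic (x - mu)^T · Sigma^{-1} · (x - mu):
  Sigma^{-1} · (x - mu) = (-1.0952, 1.5714, -0.2381).
  (x - mu)^T · [Sigma^{-1} · (x - mu)] = (-1)·(-1.0952) + (3)·(1.5714) + (-3)·(-0.2381) = 6.5238.

Step 4 — take square root: d = √(6.5238) ≈ 2.5542.

d(x, mu) = √(6.5238) ≈ 2.5542


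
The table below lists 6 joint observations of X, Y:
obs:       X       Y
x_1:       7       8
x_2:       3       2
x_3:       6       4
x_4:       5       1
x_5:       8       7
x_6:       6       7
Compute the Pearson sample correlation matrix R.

Step 1 — column means:
  mean(X) = (7 + 3 + 6 + 5 + 8 + 6) / 6 = 35/6 = 5.8333
  mean(Y) = (8 + 2 + 4 + 1 + 7 + 7) / 6 = 29/6 = 4.8333

Step 2 — sample variances and covariances s[i,j] = (1/(n-1)) · Σ_k (x_{k,i} - mean_i) · (x_{k,j} - mean_j), with n-1 = 5:
  s[X,X] = ((1.1667)·(1.1667) + (-2.8333)·(-2.8333) + (0.1667)·(0.1667) + (-0.8333)·(-0.8333) + (2.1667)·(2.1667) + (0.1667)·(0.1667)) / 5 = 14.8333/5 = 2.9667
  s[X,Y] = ((1.1667)·(3.1667) + (-2.8333)·(-2.8333) + (0.1667)·(-0.8333) + (-0.8333)·(-3.8333) + (2.1667)·(2.1667) + (0.1667)·(2.1667)) / 5 = 19.8333/5 = 3.9667
  s[Y,Y] = ((3.1667)·(3.1667) + (-2.8333)·(-2.8333) + (-0.8333)·(-0.8333) + (-3.8333)·(-3.8333) + (2.1667)·(2.1667) + (2.1667)·(2.1667)) / 5 = 42.8333/5 = 8.5667
  Sample standard deviations s_i = √(s[i,i]):
  s(X) = √(2.9667) = 1.7224
  s(Y) = √(8.5667) = 2.9269

Step 3 — r_{ij} = s_{ij} / (s_i · s_j):
  r[X,X] = 1 (diagonal).
  r[X,Y] = 3.9667 / (1.7224 · 2.9269) = 3.9667 / 5.0413 = 0.7868
  r[Y,Y] = 1 (diagonal).

R is symmetric with unit diagonal. Assembling:

R = [[1, 0.7868],
 [0.7868, 1]]


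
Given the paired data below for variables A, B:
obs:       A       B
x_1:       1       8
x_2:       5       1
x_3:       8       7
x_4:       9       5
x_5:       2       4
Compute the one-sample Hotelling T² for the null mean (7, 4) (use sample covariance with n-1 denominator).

Step 1 — sample mean vector:
  mean(A) = (1 + 5 + 8 + 9 + 2) / 5 = 25/5 = 5
  mean(B) = (8 + 1 + 7 + 5 + 4) / 5 = 25/5 = 5
  x̄ = (5, 5),  deviation x̄ - mu_0 = (5, 5) - (7, 4) = (-2, 1).

Step 2 — sample covariance matrix, S[i,j] = (1/(n-1)) · Σ_k (x_{k,i} - mean_i) · (x_{k,j} - mean_j), divisor n-1 = 4:
  S[A,A] = ((-4)·(-4) + (0)·(0) + (3)·(3) + (4)·(4) + (-3)·(-3)) / 4 = 50/4 = 12.5
  S[A,B] = ((-4)·(3) + (0)·(-4) + (3)·(2) + (4)·(0) + (-3)·(-1)) / 4 = -3/4 = -0.75
  S[B,B] = ((3)·(3) + (-4)·(-4) + (2)·(2) + (0)·(0) + (-1)·(-1)) / 4 = 30/4 = 7.5
  S = [[12.5, -0.75],
 [-0.75, 7.5]].

Step 3 — invert S. det(S) = 12.5·7.5 - (-0.75)² = 93.1875.
  S^{-1} = (1/det) · [[d, -b], [-b, a]] = [[0.0805, 0.008],
 [0.008, 0.1341]].

Step 4 — quadratic form (x̄ - mu_0)^T · S^{-1} · (x̄ - mu_0):
  S^{-1} · (x̄ - mu_0) = (-0.1529, 0.118),
  (x̄ - mu_0)^T · [...] = (-2)·(-0.1529) + (1)·(0.118) = 0.4239.

Step 5 — scale by n: T² = 5 · 0.4239 = 2.1194.

T² ≈ 2.1194


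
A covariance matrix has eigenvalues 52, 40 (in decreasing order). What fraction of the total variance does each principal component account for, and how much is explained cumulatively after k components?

Step 1 — total variance = trace(Sigma) = Σ λ_i = 52 + 40 = 92.

Step 2 — fraction explained by component i = λ_i / Σ λ:
  PC1: 52/92 = 0.5652
  PC2: 40/92 = 0.4348

Step 3 — cumulative fraction after k components = (λ_1 + ... + λ_k) / Σ λ:
  k = 1: 52/92 = 0.5652
  k = 2: (52 + 40)/92 = 92/92 = 1

Summary (fraction, with percent):

explained: PC1 0.5652 (56.52%), PC2 0.4348 (43.48%);  cumulative: 0.5652, 1


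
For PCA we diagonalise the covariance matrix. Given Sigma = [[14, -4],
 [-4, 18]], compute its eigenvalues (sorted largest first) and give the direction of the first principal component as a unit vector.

Step 1 — characteristic polynomial of 2×2 Sigma:
  det(Sigma - λI) = λ² - trace · λ + det = 0.
  trace = 14 + 18 = 32, det = 14·18 - (-4)² = 236.
Step 2 — discriminant:
  Δ = trace² - 4·det = 1024 - 944 = 80.
Step 3 — eigenvalues:
  λ = (trace ± √Δ)/2 = (32 ± 8.9443)/2,
  λ_1 = 20.4721,  λ_2 = 11.5279.

Step 4 — unit eigenvector for λ_1: solve (Sigma - λ_1 I)v = 0. First row:
  (14 - 20.4721)·v_x + (-4)·v_y = 0, i.e. (-6.4721)·v_x + (-4)·v_y = 0,
  so v ∝ (b, λ_1 - a) = (-4, 6.4721); multiply by -1 so the first entry is positive: u = (4, -6.4721).
  ||u|| = √((4)² + (-6.4721)²) = √(57.8885) ≈ 7.6085,
  v_1 = u/||u|| ≈ (0.5257, -0.8507) (||v_1|| = 1).

λ_1 = 20.4721,  λ_2 = 11.5279;  v_1 ≈ (0.5257, -0.8507)


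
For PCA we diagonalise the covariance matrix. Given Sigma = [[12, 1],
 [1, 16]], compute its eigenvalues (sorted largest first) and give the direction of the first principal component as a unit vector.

Step 1 — characteristic polynomial of 2×2 Sigma:
  det(Sigma - λI) = λ² - trace · λ + det = 0.
  trace = 12 + 16 = 28, det = 12·16 - (1)² = 191.
Step 2 — discriminant:
  Δ = trace² - 4·det = 784 - 764 = 20.
Step 3 — eigenvalues:
  λ = (trace ± √Δ)/2 = (28 ± 4.4721)/2,
  λ_1 = 16.2361,  λ_2 = 11.7639.

Step 4 — unit eigenvector for λ_1: solve (Sigma - λ_1 I)v = 0. First row:
  (12 - 16.2361)·v_x + (1)·v_y = 0, i.e. (-4.2361)·v_x + (1)·v_y = 0,
  so v ∝ (b, λ_1 - a) = (1, 4.2361) = u.
  ||u|| = √((1)² + (4.2361)²) = √(18.9443) ≈ 4.3525,
  v_1 = u/||u|| ≈ (0.2298, 0.9732) (||v_1|| = 1).

λ_1 = 16.2361,  λ_2 = 11.7639;  v_1 ≈ (0.2298, 0.9732)


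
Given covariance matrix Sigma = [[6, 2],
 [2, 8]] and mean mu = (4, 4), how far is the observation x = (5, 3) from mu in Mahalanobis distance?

Step 1 — centre the observation: (x - mu) = (1, -1).

Step 2 — invert Sigma. det(Sigma) = 6·8 - (2)² = 44.
  Sigma^{-1} = (1/det) · [[d, -b], [-b, a]] = [[0.1818, -0.0455],
 [-0.0455, 0.1364]].

Step 3 — form the quadratic (x - mu)^T · Sigma^{-1} · (x - mu):
  Sigma^{-1} · (x - mu) = (0.2273, -0.1818).
  (x - mu)^T · [Sigma^{-1} · (x - mu)] = (1)·(0.2273) + (-1)·(-0.1818) = 0.4091.

Step 4 — take square root: d = √(0.4091) ≈ 0.6396.

d(x, mu) = √(0.4091) ≈ 0.6396


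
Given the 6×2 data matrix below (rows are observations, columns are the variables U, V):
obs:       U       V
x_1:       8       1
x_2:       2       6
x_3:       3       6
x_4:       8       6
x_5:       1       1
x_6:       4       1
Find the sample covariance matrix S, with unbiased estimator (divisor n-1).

Step 1 — column means:
  mean(U) = (8 + 2 + 3 + 8 + 1 + 4) / 6 = 26/6 = 4.3333
  mean(V) = (1 + 6 + 6 + 6 + 1 + 1) / 6 = 21/6 = 3.5

Step 2 — sample covariance S[i,j] = (1/(n-1)) · Σ_k (x_{k,i} - mean_i) · (x_{k,j} - mean_j), with n-1 = 5.
  S[U,U] = ((3.6667)·(3.6667) + (-2.3333)·(-2.3333) + (-1.3333)·(-1.3333) + (3.6667)·(3.6667) + (-3.3333)·(-3.3333) + (-0.3333)·(-0.3333)) / 5 = 45.3333/5 = 9.0667
  S[U,V] = ((3.6667)·(-2.5) + (-2.3333)·(2.5) + (-1.3333)·(2.5) + (3.6667)·(2.5) + (-3.3333)·(-2.5) + (-0.3333)·(-2.5)) / 5 = 0/5 = 0
  S[V,V] = ((-2.5)·(-2.5) + (2.5)·(2.5) + (2.5)·(2.5) + (2.5)·(2.5) + (-2.5)·(-2.5) + (-2.5)·(-2.5)) / 5 = 37.5/5 = 7.5

S is symmetric (S[j,i] = S[i,j]). Assembling:

S = [[9.0667, 0],
 [0, 7.5]]


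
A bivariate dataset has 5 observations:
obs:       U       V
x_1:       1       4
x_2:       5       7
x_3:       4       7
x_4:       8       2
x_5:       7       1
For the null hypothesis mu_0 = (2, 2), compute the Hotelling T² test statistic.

Step 1 — sample mean vector:
  mean(U) = (1 + 5 + 4 + 8 + 7) / 5 = 25/5 = 5
  mean(V) = (4 + 7 + 7 + 2 + 1) / 5 = 21/5 = 4.2
  x̄ = (5, 4.2),  deviation x̄ - mu_0 = (5, 4.2) - (2, 2) = (3, 2.2).

Step 2 — sample covariance matrix, S[i,j] = (1/(n-1)) · Σ_k (x_{k,i} - mean_i) · (x_{k,j} - mean_j), divisor n-1 = 4:
  S[U,U] = ((-4)·(-4) + (0)·(0) + (-1)·(-1) + (3)·(3) + (2)·(2)) / 4 = 30/4 = 7.5
  S[U,V] = ((-4)·(-0.2) + (0)·(2.8) + (-1)·(2.8) + (3)·(-2.2) + (2)·(-3.2)) / 4 = -15/4 = -3.75
  S[V,V] = ((-0.2)·(-0.2) + (2.8)·(2.8) + (2.8)·(2.8) + (-2.2)·(-2.2) + (-3.2)·(-3.2)) / 4 = 30.8/4 = 7.7
  S = [[7.5, -3.75],
 [-3.75, 7.7]].

Step 3 — invert S. det(S) = 7.5·7.7 - (-3.75)² = 43.6875.
  S^{-1} = (1/det) · [[d, -b], [-b, a]] = [[0.1763, 0.0858],
 [0.0858, 0.1717]].

Step 4 — quadratic form (x̄ - mu_0)^T · S^{-1} · (x̄ - mu_0):
  S^{-1} · (x̄ - mu_0) = (0.7176, 0.6352),
  (x̄ - mu_0)^T · [...] = (3)·(0.7176) + (2.2)·(0.6352) = 3.5502.

Step 5 — scale by n: T² = 5 · 3.5502 = 17.7511.

T² ≈ 17.7511


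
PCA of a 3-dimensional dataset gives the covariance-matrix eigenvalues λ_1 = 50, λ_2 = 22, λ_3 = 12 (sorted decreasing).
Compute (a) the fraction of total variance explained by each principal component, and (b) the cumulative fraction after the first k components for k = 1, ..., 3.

Step 1 — total variance = trace(Sigma) = Σ λ_i = 50 + 22 + 12 = 84.

Step 2 — fraction explained by component i = λ_i / Σ λ:
  PC1: 50/84 = 0.5952
  PC2: 22/84 = 0.2619
  PC3: 12/84 = 0.1429

Step 3 — cumulative fraction after k components = (λ_1 + ... + λ_k) / Σ λ:
  k = 1: 50/84 = 0.5952
  k = 2: (50 + 22)/84 = 72/84 = 0.8571
  k = 3: (50 + 22 + 12)/84 = 84/84 = 1

Summary (fraction, with percent):

explained: PC1 0.5952 (59.52%), PC2 0.2619 (26.19%), PC3 0.1429 (14.29%);  cumulative: 0.5952, 0.8571, 1


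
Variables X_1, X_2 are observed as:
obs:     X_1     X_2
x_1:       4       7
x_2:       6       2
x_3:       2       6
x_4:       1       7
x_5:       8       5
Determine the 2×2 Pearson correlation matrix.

Step 1 — column means:
  mean(X_1) = (4 + 6 + 2 + 1 + 8) / 5 = 21/5 = 4.2
  mean(X_2) = (7 + 2 + 6 + 7 + 5) / 5 = 27/5 = 5.4

Step 2 — sample variances and covariances s[i,j] = (1/(n-1)) · Σ_k (x_{k,i} - mean_i) · (x_{k,j} - mean_j), with n-1 = 4:
  s[X_1,X_1] = ((-0.2)·(-0.2) + (1.8)·(1.8) + (-2.2)·(-2.2) + (-3.2)·(-3.2) + (3.8)·(3.8)) / 4 = 32.8/4 = 8.2
  s[X_1,X_2] = ((-0.2)·(1.6) + (1.8)·(-3.4) + (-2.2)·(0.6) + (-3.2)·(1.6) + (3.8)·(-0.4)) / 4 = -14.4/4 = -3.6
  s[X_2,X_2] = ((1.6)·(1.6) + (-3.4)·(-3.4) + (0.6)·(0.6) + (1.6)·(1.6) + (-0.4)·(-0.4)) / 4 = 17.2/4 = 4.3
  Sample standard deviations s_i = √(s[i,i]):
  s(X_1) = √(8.2) = 2.8636
  s(X_2) = √(4.3) = 2.0736

Step 3 — r_{ij} = s_{ij} / (s_i · s_j):
  r[X_1,X_1] = 1 (diagonal).
  r[X_1,X_2] = -3.6 / (2.8636 · 2.0736) = -3.6 / 5.938 = -0.6063
  r[X_2,X_2] = 1 (diagonal).

R is symmetric with unit diagonal. Assembling:

R = [[1, -0.6063],
 [-0.6063, 1]]


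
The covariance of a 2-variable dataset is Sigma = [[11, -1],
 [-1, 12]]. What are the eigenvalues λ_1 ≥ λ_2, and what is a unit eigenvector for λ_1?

Step 1 — characteristic polynomial of 2×2 Sigma:
  det(Sigma - λI) = λ² - trace · λ + det = 0.
  trace = 11 + 12 = 23, det = 11·12 - (-1)² = 131.
Step 2 — discriminant:
  Δ = trace² - 4·det = 529 - 524 = 5.
Step 3 — eigenvalues:
  λ = (trace ± √Δ)/2 = (23 ± 2.2361)/2,
  λ_1 = 12.618,  λ_2 = 10.382.

Step 4 — unit eigenvector for λ_1: solve (Sigma - λ_1 I)v = 0. First row:
  (11 - 12.618)·v_x + (-1)·v_y = 0, i.e. (-1.618)·v_x + (-1)·v_y = 0,
  so v ∝ (b, λ_1 - a) = (-1, 1.618); multiply by -1 so the first entry is positive: u = (1, -1.618).
  ||u|| = √((1)² + (-1.618)²) = √(3.618) ≈ 1.9021,
  v_1 = u/||u|| ≈ (0.5257, -0.8507) (||v_1|| = 1).

λ_1 = 12.618,  λ_2 = 10.382;  v_1 ≈ (0.5257, -0.8507)


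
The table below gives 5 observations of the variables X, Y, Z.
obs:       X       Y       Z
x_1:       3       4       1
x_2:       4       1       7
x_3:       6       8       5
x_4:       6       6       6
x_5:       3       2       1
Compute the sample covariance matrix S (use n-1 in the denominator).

Step 1 — column means:
  mean(X) = (3 + 4 + 6 + 6 + 3) / 5 = 22/5 = 4.4
  mean(Y) = (4 + 1 + 8 + 6 + 2) / 5 = 21/5 = 4.2
  mean(Z) = (1 + 7 + 5 + 6 + 1) / 5 = 20/5 = 4

Step 2 — sample covariance S[i,j] = (1/(n-1)) · Σ_k (x_{k,i} - mean_i) · (x_{k,j} - mean_j), with n-1 = 4.
  S[X,X] = ((-1.4)·(-1.4) + (-0.4)·(-0.4) + (1.6)·(1.6) + (1.6)·(1.6) + (-1.4)·(-1.4)) / 4 = 9.2/4 = 2.3
  S[X,Y] = ((-1.4)·(-0.2) + (-0.4)·(-3.2) + (1.6)·(3.8) + (1.6)·(1.8) + (-1.4)·(-2.2)) / 4 = 13.6/4 = 3.4
  S[X,Z] = ((-1.4)·(-3) + (-0.4)·(3) + (1.6)·(1) + (1.6)·(2) + (-1.4)·(-3)) / 4 = 12/4 = 3
  S[Y,Y] = ((-0.2)·(-0.2) + (-3.2)·(-3.2) + (3.8)·(3.8) + (1.8)·(1.8) + (-2.2)·(-2.2)) / 4 = 32.8/4 = 8.2
  S[Y,Z] = ((-0.2)·(-3) + (-3.2)·(3) + (3.8)·(1) + (1.8)·(2) + (-2.2)·(-3)) / 4 = 5/4 = 1.25
  S[Z,Z] = ((-3)·(-3) + (3)·(3) + (1)·(1) + (2)·(2) + (-3)·(-3)) / 4 = 32/4 = 8

S is symmetric (S[j,i] = S[i,j]). Assembling:

S = [[2.3, 3.4, 3],
 [3.4, 8.2, 1.25],
 [3, 1.25, 8]]


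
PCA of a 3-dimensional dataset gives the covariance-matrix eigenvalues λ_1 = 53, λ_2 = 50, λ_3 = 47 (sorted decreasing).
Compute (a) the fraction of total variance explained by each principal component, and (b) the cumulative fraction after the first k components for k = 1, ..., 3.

Step 1 — total variance = trace(Sigma) = Σ λ_i = 53 + 50 + 47 = 150.

Step 2 — fraction explained by component i = λ_i / Σ λ:
  PC1: 53/150 = 0.3533
  PC2: 50/150 = 0.3333
  PC3: 47/150 = 0.3133

Step 3 — cumulative fraction after k components = (λ_1 + ... + λ_k) / Σ λ:
  k = 1: 53/150 = 0.3533
  k = 2: (53 + 50)/150 = 103/150 = 0.6867
  k = 3: (53 + 50 + 47)/150 = 150/150 = 1

Summary (fraction, with percent):

explained: PC1 0.3533 (35.33%), PC2 0.3333 (33.33%), PC3 0.3133 (31.33%);  cumulative: 0.3533, 0.6867, 1


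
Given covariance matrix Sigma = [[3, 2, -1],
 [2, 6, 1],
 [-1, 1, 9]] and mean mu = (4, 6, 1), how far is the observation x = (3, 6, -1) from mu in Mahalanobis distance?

Step 1 — centre the observation: (x - mu) = (-1, 0, -2).

Step 2 — invert Sigma (cofactor / det for 3×3, or solve directly):
  Sigma^{-1} = [[0.469, -0.1681, 0.0708],
 [-0.1681, 0.2301, -0.0442],
 [0.0708, -0.0442, 0.1239]].

Step 3 — form the quadratic (x - mu)^T · Sigma^{-1} · (x - mu):
  Sigma^{-1} · (x - mu) = (-0.6106, 0.2566, -0.3186).
  (x - mu)^T · [Sigma^{-1} · (x - mu)] = (-1)·(-0.6106) + (0)·(0.2566) + (-2)·(-0.3186) = 1.2478.

Step 4 — take square root: d = √(1.2478) ≈ 1.117.

d(x, mu) = √(1.2478) ≈ 1.117


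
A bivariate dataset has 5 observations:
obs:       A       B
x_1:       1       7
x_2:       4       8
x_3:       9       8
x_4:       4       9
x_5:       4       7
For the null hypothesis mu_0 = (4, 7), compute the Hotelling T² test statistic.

Step 1 — sample mean vector:
  mean(A) = (1 + 4 + 9 + 4 + 4) / 5 = 22/5 = 4.4
  mean(B) = (7 + 8 + 8 + 9 + 7) / 5 = 39/5 = 7.8
  x̄ = (4.4, 7.8),  deviation x̄ - mu_0 = (4.4, 7.8) - (4, 7) = (0.4, 0.8).

Step 2 — sample covariance matrix, S[i,j] = (1/(n-1)) · Σ_k (x_{k,i} - mean_i) · (x_{k,j} - mean_j), divisor n-1 = 4:
  S[A,A] = ((-3.4)·(-3.4) + (-0.4)·(-0.4) + (4.6)·(4.6) + (-0.4)·(-0.4) + (-0.4)·(-0.4)) / 4 = 33.2/4 = 8.3
  S[A,B] = ((-3.4)·(-0.8) + (-0.4)·(0.2) + (4.6)·(0.2) + (-0.4)·(1.2) + (-0.4)·(-0.8)) / 4 = 3.4/4 = 0.85
  S[B,B] = ((-0.8)·(-0.8) + (0.2)·(0.2) + (0.2)·(0.2) + (1.2)·(1.2) + (-0.8)·(-0.8)) / 4 = 2.8/4 = 0.7
  S = [[8.3, 0.85],
 [0.85, 0.7]].

Step 3 — invert S. det(S) = 8.3·0.7 - (0.85)² = 5.0875.
  S^{-1} = (1/det) · [[d, -b], [-b, a]] = [[0.1376, -0.1671],
 [-0.1671, 1.6314]].

Step 4 — quadratic form (x̄ - mu_0)^T · S^{-1} · (x̄ - mu_0):
  S^{-1} · (x̄ - mu_0) = (-0.0786, 1.2383),
  (x̄ - mu_0)^T · [...] = (0.4)·(-0.0786) + (0.8)·(1.2383) = 0.9592.

Step 5 — scale by n: T² = 5 · 0.9592 = 4.7961.

T² ≈ 4.7961


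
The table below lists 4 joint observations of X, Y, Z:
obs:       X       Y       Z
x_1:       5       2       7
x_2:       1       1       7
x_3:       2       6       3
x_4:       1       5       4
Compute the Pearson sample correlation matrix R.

Step 1 — column means:
  mean(X) = (5 + 1 + 2 + 1) / 4 = 9/4 = 2.25
  mean(Y) = (2 + 1 + 6 + 5) / 4 = 14/4 = 3.5
  mean(Z) = (7 + 7 + 3 + 4) / 4 = 21/4 = 5.25

Step 2 — sample variances and covariances s[i,j] = (1/(n-1)) · Σ_k (x_{k,i} - mean_i) · (x_{k,j} - mean_j), with n-1 = 3:
  s[X,X] = ((2.75)·(2.75) + (-1.25)·(-1.25) + (-0.25)·(-0.25) + (-1.25)·(-1.25)) / 3 = 10.75/3 = 3.5833
  s[X,Y] = ((2.75)·(-1.5) + (-1.25)·(-2.5) + (-0.25)·(2.5) + (-1.25)·(1.5)) / 3 = -3.5/3 = -1.1667
  s[X,Z] = ((2.75)·(1.75) + (-1.25)·(1.75) + (-0.25)·(-2.25) + (-1.25)·(-1.25)) / 3 = 4.75/3 = 1.5833
  s[Y,Y] = ((-1.5)·(-1.5) + (-2.5)·(-2.5) + (2.5)·(2.5) + (1.5)·(1.5)) / 3 = 17/3 = 5.6667
  s[Y,Z] = ((-1.5)·(1.75) + (-2.5)·(1.75) + (2.5)·(-2.25) + (1.5)·(-1.25)) / 3 = -14.5/3 = -4.8333
  s[Z,Z] = ((1.75)·(1.75) + (1.75)·(1.75) + (-2.25)·(-2.25) + (-1.25)·(-1.25)) / 3 = 12.75/3 = 4.25
  Sample standard deviations s_i = √(s[i,i]):
  s(X) = √(3.5833) = 1.893
  s(Y) = √(5.6667) = 2.3805
  s(Z) = √(4.25) = 2.0616

Step 3 — r_{ij} = s_{ij} / (s_i · s_j):
  r[X,X] = 1 (diagonal).
  r[X,Y] = -1.1667 / (1.893 · 2.3805) = -1.1667 / 4.5062 = -0.2589
  r[X,Z] = 1.5833 / (1.893 · 2.0616) = 1.5833 / 3.9025 = 0.4057
  r[Y,Y] = 1 (diagonal).
  r[Y,Z] = -4.8333 / (2.3805 · 2.0616) = -4.8333 / 4.9075 = -0.9849
  r[Z,Z] = 1 (diagonal).

R is symmetric with unit diagonal. Assembling:

R = [[1, -0.2589, 0.4057],
 [-0.2589, 1, -0.9849],
 [0.4057, -0.9849, 1]]


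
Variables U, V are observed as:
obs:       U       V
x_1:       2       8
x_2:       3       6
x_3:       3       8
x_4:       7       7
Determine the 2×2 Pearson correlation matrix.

Step 1 — column means:
  mean(U) = (2 + 3 + 3 + 7) / 4 = 15/4 = 3.75
  mean(V) = (8 + 6 + 8 + 7) / 4 = 29/4 = 7.25

Step 2 — sample variances and covariances s[i,j] = (1/(n-1)) · Σ_k (x_{k,i} - mean_i) · (x_{k,j} - mean_j), with n-1 = 3:
  s[U,U] = ((-1.75)·(-1.75) + (-0.75)·(-0.75) + (-0.75)·(-0.75) + (3.25)·(3.25)) / 3 = 14.75/3 = 4.9167
  s[U,V] = ((-1.75)·(0.75) + (-0.75)·(-1.25) + (-0.75)·(0.75) + (3.25)·(-0.25)) / 3 = -1.75/3 = -0.5833
  s[V,V] = ((0.75)·(0.75) + (-1.25)·(-1.25) + (0.75)·(0.75) + (-0.25)·(-0.25)) / 3 = 2.75/3 = 0.9167
  Sample standard deviations s_i = √(s[i,i]):
  s(U) = √(4.9167) = 2.2174
  s(V) = √(0.9167) = 0.9574

Step 3 — r_{ij} = s_{ij} / (s_i · s_j):
  r[U,U] = 1 (diagonal).
  r[U,V] = -0.5833 / (2.2174 · 0.9574) = -0.5833 / 2.123 = -0.2748
  r[V,V] = 1 (diagonal).

R is symmetric with unit diagonal. Assembling:

R = [[1, -0.2748],
 [-0.2748, 1]]


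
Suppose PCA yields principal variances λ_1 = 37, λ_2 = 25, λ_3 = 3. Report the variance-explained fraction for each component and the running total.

Step 1 — total variance = trace(Sigma) = Σ λ_i = 37 + 25 + 3 = 65.

Step 2 — fraction explained by component i = λ_i / Σ λ:
  PC1: 37/65 = 0.5692
  PC2: 25/65 = 0.3846
  PC3: 3/65 = 0.0462

Step 3 — cumulative fraction after k components = (λ_1 + ... + λ_k) / Σ λ:
  k = 1: 37/65 = 0.5692
  k = 2: (37 + 25)/65 = 62/65 = 0.9538
  k = 3: (37 + 25 + 3)/65 = 65/65 = 1

Summary (fraction, with percent):

explained: PC1 0.5692 (56.92%), PC2 0.3846 (38.46%), PC3 0.0462 (4.62%);  cumulative: 0.5692, 0.9538, 1


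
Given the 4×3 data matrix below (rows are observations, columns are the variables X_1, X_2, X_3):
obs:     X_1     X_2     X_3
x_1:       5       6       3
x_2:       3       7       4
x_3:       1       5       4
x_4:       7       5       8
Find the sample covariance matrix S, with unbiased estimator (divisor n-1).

Step 1 — column means:
  mean(X_1) = (5 + 3 + 1 + 7) / 4 = 16/4 = 4
  mean(X_2) = (6 + 7 + 5 + 5) / 4 = 23/4 = 5.75
  mean(X_3) = (3 + 4 + 4 + 8) / 4 = 19/4 = 4.75

Step 2 — sample covariance S[i,j] = (1/(n-1)) · Σ_k (x_{k,i} - mean_i) · (x_{k,j} - mean_j), with n-1 = 3.
  S[X_1,X_1] = ((1)·(1) + (-1)·(-1) + (-3)·(-3) + (3)·(3)) / 3 = 20/3 = 6.6667
  S[X_1,X_2] = ((1)·(0.25) + (-1)·(1.25) + (-3)·(-0.75) + (3)·(-0.75)) / 3 = -1/3 = -0.3333
  S[X_1,X_3] = ((1)·(-1.75) + (-1)·(-0.75) + (-3)·(-0.75) + (3)·(3.25)) / 3 = 11/3 = 3.6667
  S[X_2,X_2] = ((0.25)·(0.25) + (1.25)·(1.25) + (-0.75)·(-0.75) + (-0.75)·(-0.75)) / 3 = 2.75/3 = 0.9167
  S[X_2,X_3] = ((0.25)·(-1.75) + (1.25)·(-0.75) + (-0.75)·(-0.75) + (-0.75)·(3.25)) / 3 = -3.25/3 = -1.0833
  S[X_3,X_3] = ((-1.75)·(-1.75) + (-0.75)·(-0.75) + (-0.75)·(-0.75) + (3.25)·(3.25)) / 3 = 14.75/3 = 4.9167

S is symmetric (S[j,i] = S[i,j]). Assembling:

S = [[6.6667, -0.3333, 3.6667],
 [-0.3333, 0.9167, -1.0833],
 [3.6667, -1.0833, 4.9167]]


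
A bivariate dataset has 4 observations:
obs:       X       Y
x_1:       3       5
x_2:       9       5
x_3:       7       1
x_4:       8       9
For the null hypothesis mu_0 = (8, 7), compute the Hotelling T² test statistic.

Step 1 — sample mean vector:
  mean(X) = (3 + 9 + 7 + 8) / 4 = 27/4 = 6.75
  mean(Y) = (5 + 5 + 1 + 9) / 4 = 20/4 = 5
  x̄ = (6.75, 5),  deviation x̄ - mu_0 = (6.75, 5) - (8, 7) = (-1.25, -2).

Step 2 — sample covariance matrix, S[i,j] = (1/(n-1)) · Σ_k (x_{k,i} - mean_i) · (x_{k,j} - mean_j), divisor n-1 = 3:
  S[X,X] = ((-3.75)·(-3.75) + (2.25)·(2.25) + (0.25)·(0.25) + (1.25)·(1.25)) / 3 = 20.75/3 = 6.9167
  S[X,Y] = ((-3.75)·(0) + (2.25)·(0) + (0.25)·(-4) + (1.25)·(4)) / 3 = 4/3 = 1.3333
  S[Y,Y] = ((0)·(0) + (0)·(0) + (-4)·(-4) + (4)·(4)) / 3 = 32/3 = 10.6667
  S = [[6.9167, 1.3333],
 [1.3333, 10.6667]].

Step 3 — invert S. det(S) = 6.9167·10.6667 - (1.3333)² = 72.
  S^{-1} = (1/det) · [[d, -b], [-b, a]] = [[0.1481, -0.0185],
 [-0.0185, 0.0961]].

Step 4 — quadratic form (x̄ - mu_0)^T · S^{-1} · (x̄ - mu_0):
  S^{-1} · (x̄ - mu_0) = (-0.1481, -0.169),
  (x̄ - mu_0)^T · [...] = (-1.25)·(-0.1481) + (-2)·(-0.169) = 0.5231.

Step 5 — scale by n: T² = 4 · 0.5231 = 2.0926.

T² ≈ 2.0926


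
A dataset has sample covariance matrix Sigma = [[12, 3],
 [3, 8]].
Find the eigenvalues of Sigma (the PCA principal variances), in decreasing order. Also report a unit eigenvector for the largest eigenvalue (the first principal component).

Step 1 — characteristic polynomial of 2×2 Sigma:
  det(Sigma - λI) = λ² - trace · λ + det = 0.
  trace = 12 + 8 = 20, det = 12·8 - (3)² = 87.
Step 2 — discriminant:
  Δ = trace² - 4·det = 400 - 348 = 52.
Step 3 — eigenvalues:
  λ = (trace ± √Δ)/2 = (20 ± 7.2111)/2,
  λ_1 = 13.6056,  λ_2 = 6.3944.

Step 4 — unit eigenvector for λ_1: solve (Sigma - λ_1 I)v = 0. First row:
  (12 - 13.6056)·v_x + (3)·v_y = 0, i.e. (-1.6056)·v_x + (3)·v_y = 0,
  so v ∝ (b, λ_1 - a) = (3, 1.6056) = u.
  ||u|| = √((3)² + (1.6056)²) = √(11.5778) ≈ 3.4026,
  v_1 = u/||u|| ≈ (0.8817, 0.4719) (||v_1|| = 1).

λ_1 = 13.6056,  λ_2 = 6.3944;  v_1 ≈ (0.8817, 0.4719)


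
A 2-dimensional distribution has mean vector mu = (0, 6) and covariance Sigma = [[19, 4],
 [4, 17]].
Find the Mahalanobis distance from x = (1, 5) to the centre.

Step 1 — centre the observation: (x - mu) = (1, -1).

Step 2 — invert Sigma. det(Sigma) = 19·17 - (4)² = 307.
  Sigma^{-1} = (1/det) · [[d, -b], [-b, a]] = [[0.0554, -0.013],
 [-0.013, 0.0619]].

Step 3 — form the quadratic (x - mu)^T · Sigma^{-1} · (x - mu):
  Sigma^{-1} · (x - mu) = (0.0684, -0.0749).
  (x - mu)^T · [Sigma^{-1} · (x - mu)] = (1)·(0.0684) + (-1)·(-0.0749) = 0.1433.

Step 4 — take square root: d = √(0.1433) ≈ 0.3786.

d(x, mu) = √(0.1433) ≈ 0.3786


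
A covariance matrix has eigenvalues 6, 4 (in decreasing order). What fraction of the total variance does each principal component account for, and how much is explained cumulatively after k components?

Step 1 — total variance = trace(Sigma) = Σ λ_i = 6 + 4 = 10.

Step 2 — fraction explained by component i = λ_i / Σ λ:
  PC1: 6/10 = 0.6
  PC2: 4/10 = 0.4

Step 3 — cumulative fraction after k components = (λ_1 + ... + λ_k) / Σ λ:
  k = 1: 6/10 = 0.6
  k = 2: (6 + 4)/10 = 10/10 = 1

Summary (fraction, with percent):

explained: PC1 0.6 (60%), PC2 0.4 (40%);  cumulative: 0.6, 1


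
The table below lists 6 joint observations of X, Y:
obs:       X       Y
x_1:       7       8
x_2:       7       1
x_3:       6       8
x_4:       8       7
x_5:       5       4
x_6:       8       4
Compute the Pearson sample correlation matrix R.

Step 1 — column means:
  mean(X) = (7 + 7 + 6 + 8 + 5 + 8) / 6 = 41/6 = 6.8333
  mean(Y) = (8 + 1 + 8 + 7 + 4 + 4) / 6 = 32/6 = 5.3333

Step 2 — sample variances and covariances s[i,j] = (1/(n-1)) · Σ_k (x_{k,i} - mean_i) · (x_{k,j} - mean_j), with n-1 = 5:
  s[X,X] = ((0.1667)·(0.1667) + (0.1667)·(0.1667) + (-0.8333)·(-0.8333) + (1.1667)·(1.1667) + (-1.8333)·(-1.8333) + (1.1667)·(1.1667)) / 5 = 6.8333/5 = 1.3667
  s[X,Y] = ((0.1667)·(2.6667) + (0.1667)·(-4.3333) + (-0.8333)·(2.6667) + (1.1667)·(1.6667) + (-1.8333)·(-1.3333) + (1.1667)·(-1.3333)) / 5 = 0.3333/5 = 0.0667
  s[Y,Y] = ((2.6667)·(2.6667) + (-4.3333)·(-4.3333) + (2.6667)·(2.6667) + (1.6667)·(1.6667) + (-1.3333)·(-1.3333) + (-1.3333)·(-1.3333)) / 5 = 39.3333/5 = 7.8667
  Sample standard deviations s_i = √(s[i,i]):
  s(X) = √(1.3667) = 1.169
  s(Y) = √(7.8667) = 2.8048

Step 3 — r_{ij} = s_{ij} / (s_i · s_j):
  r[X,X] = 1 (diagonal).
  r[X,Y] = 0.0667 / (1.169 · 2.8048) = 0.0667 / 3.2789 = 0.0203
  r[Y,Y] = 1 (diagonal).

R is symmetric with unit diagonal. Assembling:

R = [[1, 0.0203],
 [0.0203, 1]]


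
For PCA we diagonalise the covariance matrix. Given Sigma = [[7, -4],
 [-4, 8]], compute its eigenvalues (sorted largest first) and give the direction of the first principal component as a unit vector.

Step 1 — characteristic polynomial of 2×2 Sigma:
  det(Sigma - λI) = λ² - trace · λ + det = 0.
  trace = 7 + 8 = 15, det = 7·8 - (-4)² = 40.
Step 2 — discriminant:
  Δ = trace² - 4·det = 225 - 160 = 65.
Step 3 — eigenvalues:
  λ = (trace ± √Δ)/2 = (15 ± 8.0623)/2,
  λ_1 = 11.5311,  λ_2 = 3.4689.

Step 4 — unit eigenvector for λ_1: solve (Sigma - λ_1 I)v = 0. First row:
  (7 - 11.5311)·v_x + (-4)·v_y = 0, i.e. (-4.5311)·v_x + (-4)·v_y = 0,
  so v ∝ (b, λ_1 - a) = (-4, 4.5311); multiply by -1 so the first entry is positive: u = (4, -4.5311).
  ||u|| = √((4)² + (-4.5311)²) = √(36.5311) ≈ 6.0441,
  v_1 = u/||u|| ≈ (0.6618, -0.7497) (||v_1|| = 1).

λ_1 = 11.5311,  λ_2 = 3.4689;  v_1 ≈ (0.6618, -0.7497)


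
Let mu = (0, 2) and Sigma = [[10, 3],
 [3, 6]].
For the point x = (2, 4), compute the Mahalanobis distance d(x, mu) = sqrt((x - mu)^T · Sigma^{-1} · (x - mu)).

Step 1 — centre the observation: (x - mu) = (2, 2).

Step 2 — invert Sigma. det(Sigma) = 10·6 - (3)² = 51.
  Sigma^{-1} = (1/det) · [[d, -b], [-b, a]] = [[0.1176, -0.0588],
 [-0.0588, 0.1961]].

Step 3 — form the quadratic (x - mu)^T · Sigma^{-1} · (x - mu):
  Sigma^{-1} · (x - mu) = (0.1176, 0.2745).
  (x - mu)^T · [Sigma^{-1} · (x - mu)] = (2)·(0.1176) + (2)·(0.2745) = 0.7843.

Step 4 — take square root: d = √(0.7843) ≈ 0.8856.

d(x, mu) = √(0.7843) ≈ 0.8856


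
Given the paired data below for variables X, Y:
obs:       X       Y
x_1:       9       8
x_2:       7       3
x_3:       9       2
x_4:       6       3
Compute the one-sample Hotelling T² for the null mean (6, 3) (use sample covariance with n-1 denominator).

Step 1 — sample mean vector:
  mean(X) = (9 + 7 + 9 + 6) / 4 = 31/4 = 7.75
  mean(Y) = (8 + 3 + 2 + 3) / 4 = 16/4 = 4
  x̄ = (7.75, 4),  deviation x̄ - mu_0 = (7.75, 4) - (6, 3) = (1.75, 1).

Step 2 — sample covariance matrix, S[i,j] = (1/(n-1)) · Σ_k (x_{k,i} - mean_i) · (x_{k,j} - mean_j), divisor n-1 = 3:
  S[X,X] = ((1.25)·(1.25) + (-0.75)·(-0.75) + (1.25)·(1.25) + (-1.75)·(-1.75)) / 3 = 6.75/3 = 2.25
  S[X,Y] = ((1.25)·(4) + (-0.75)·(-1) + (1.25)·(-2) + (-1.75)·(-1)) / 3 = 5/3 = 1.6667
  S[Y,Y] = ((4)·(4) + (-1)·(-1) + (-2)·(-2) + (-1)·(-1)) / 3 = 22/3 = 7.3333
  S = [[2.25, 1.6667],
 [1.6667, 7.3333]].

Step 3 — invert S. det(S) = 2.25·7.3333 - (1.6667)² = 13.7222.
  S^{-1} = (1/det) · [[d, -b], [-b, a]] = [[0.5344, -0.1215],
 [-0.1215, 0.164]].

Step 4 — quadratic form (x̄ - mu_0)^T · S^{-1} · (x̄ - mu_0):
  S^{-1} · (x̄ - mu_0) = (0.8138, -0.0486),
  (x̄ - mu_0)^T · [...] = (1.75)·(0.8138) + (1)·(-0.0486) = 1.3755.

Step 5 — scale by n: T² = 4 · 1.3755 = 5.502.

T² ≈ 5.502


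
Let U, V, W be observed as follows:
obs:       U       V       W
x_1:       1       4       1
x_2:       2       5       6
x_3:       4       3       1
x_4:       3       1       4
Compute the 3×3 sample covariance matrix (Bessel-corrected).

Step 1 — column means:
  mean(U) = (1 + 2 + 4 + 3) / 4 = 10/4 = 2.5
  mean(V) = (4 + 5 + 3 + 1) / 4 = 13/4 = 3.25
  mean(W) = (1 + 6 + 1 + 4) / 4 = 12/4 = 3

Step 2 — sample covariance S[i,j] = (1/(n-1)) · Σ_k (x_{k,i} - mean_i) · (x_{k,j} - mean_j), with n-1 = 3.
  S[U,U] = ((-1.5)·(-1.5) + (-0.5)·(-0.5) + (1.5)·(1.5) + (0.5)·(0.5)) / 3 = 5/3 = 1.6667
  S[U,V] = ((-1.5)·(0.75) + (-0.5)·(1.75) + (1.5)·(-0.25) + (0.5)·(-2.25)) / 3 = -3.5/3 = -1.1667
  S[U,W] = ((-1.5)·(-2) + (-0.5)·(3) + (1.5)·(-2) + (0.5)·(1)) / 3 = -1/3 = -0.3333
  S[V,V] = ((0.75)·(0.75) + (1.75)·(1.75) + (-0.25)·(-0.25) + (-2.25)·(-2.25)) / 3 = 8.75/3 = 2.9167
  S[V,W] = ((0.75)·(-2) + (1.75)·(3) + (-0.25)·(-2) + (-2.25)·(1)) / 3 = 2/3 = 0.6667
  S[W,W] = ((-2)·(-2) + (3)·(3) + (-2)·(-2) + (1)·(1)) / 3 = 18/3 = 6

S is symmetric (S[j,i] = S[i,j]). Assembling:

S = [[1.6667, -1.1667, -0.3333],
 [-1.1667, 2.9167, 0.6667],
 [-0.3333, 0.6667, 6]]


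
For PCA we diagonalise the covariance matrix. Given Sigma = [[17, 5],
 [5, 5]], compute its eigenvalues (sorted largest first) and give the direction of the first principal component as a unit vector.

Step 1 — characteristic polynomial of 2×2 Sigma:
  det(Sigma - λI) = λ² - trace · λ + det = 0.
  trace = 17 + 5 = 22, det = 17·5 - (5)² = 60.
Step 2 — discriminant:
  Δ = trace² - 4·det = 484 - 240 = 244.
Step 3 — eigenvalues:
  λ = (trace ± √Δ)/2 = (22 ± 15.6205)/2,
  λ_1 = 18.8102,  λ_2 = 3.1898.

Step 4 — unit eigenvector for λ_1: solve (Sigma - λ_1 I)v = 0. First row:
  (17 - 18.8102)·v_x + (5)·v_y = 0, i.e. (-1.8102)·v_x + (5)·v_y = 0,
  so v ∝ (b, λ_1 - a) = (5, 1.8102) = u.
  ||u|| = √((5)² + (1.8102)²) = √(28.277) ≈ 5.3176,
  v_1 = u/||u|| ≈ (0.9403, 0.3404) (||v_1|| = 1).

λ_1 = 18.8102,  λ_2 = 3.1898;  v_1 ≈ (0.9403, 0.3404)


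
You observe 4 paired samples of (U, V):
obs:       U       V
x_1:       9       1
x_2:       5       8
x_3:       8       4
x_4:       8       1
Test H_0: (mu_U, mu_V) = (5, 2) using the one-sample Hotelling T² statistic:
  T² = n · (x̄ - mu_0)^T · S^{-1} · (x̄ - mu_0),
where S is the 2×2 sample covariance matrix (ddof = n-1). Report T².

Step 1 — sample mean vector:
  mean(U) = (9 + 5 + 8 + 8) / 4 = 30/4 = 7.5
  mean(V) = (1 + 8 + 4 + 1) / 4 = 14/4 = 3.5
  x̄ = (7.5, 3.5),  deviation x̄ - mu_0 = (7.5, 3.5) - (5, 2) = (2.5, 1.5).

Step 2 — sample covariance matrix, S[i,j] = (1/(n-1)) · Σ_k (x_{k,i} - mean_i) · (x_{k,j} - mean_j), divisor n-1 = 3:
  S[U,U] = ((1.5)·(1.5) + (-2.5)·(-2.5) + (0.5)·(0.5) + (0.5)·(0.5)) / 3 = 9/3 = 3
  S[U,V] = ((1.5)·(-2.5) + (-2.5)·(4.5) + (0.5)·(0.5) + (0.5)·(-2.5)) / 3 = -16/3 = -5.3333
  S[V,V] = ((-2.5)·(-2.5) + (4.5)·(4.5) + (0.5)·(0.5) + (-2.5)·(-2.5)) / 3 = 33/3 = 11
  S = [[3, -5.3333],
 [-5.3333, 11]].

Step 3 — invert S. det(S) = 3·11 - (-5.3333)² = 4.5556.
  S^{-1} = (1/det) · [[d, -b], [-b, a]] = [[2.4146, 1.1707],
 [1.1707, 0.6585]].

Step 4 — quadratic form (x̄ - mu_0)^T · S^{-1} · (x̄ - mu_0):
  S^{-1} · (x̄ - mu_0) = (7.7927, 3.9146),
  (x̄ - mu_0)^T · [...] = (2.5)·(7.7927) + (1.5)·(3.9146) = 25.3537.

Step 5 — scale by n: T² = 4 · 25.3537 = 101.4146.

T² ≈ 101.4146


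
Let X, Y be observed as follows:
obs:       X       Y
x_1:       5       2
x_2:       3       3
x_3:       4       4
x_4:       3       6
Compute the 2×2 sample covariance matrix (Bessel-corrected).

Step 1 — column means:
  mean(X) = (5 + 3 + 4 + 3) / 4 = 15/4 = 3.75
  mean(Y) = (2 + 3 + 4 + 6) / 4 = 15/4 = 3.75

Step 2 — sample covariance S[i,j] = (1/(n-1)) · Σ_k (x_{k,i} - mean_i) · (x_{k,j} - mean_j), with n-1 = 3.
  S[X,X] = ((1.25)·(1.25) + (-0.75)·(-0.75) + (0.25)·(0.25) + (-0.75)·(-0.75)) / 3 = 2.75/3 = 0.9167
  S[X,Y] = ((1.25)·(-1.75) + (-0.75)·(-0.75) + (0.25)·(0.25) + (-0.75)·(2.25)) / 3 = -3.25/3 = -1.0833
  S[Y,Y] = ((-1.75)·(-1.75) + (-0.75)·(-0.75) + (0.25)·(0.25) + (2.25)·(2.25)) / 3 = 8.75/3 = 2.9167

S is symmetric (S[j,i] = S[i,j]). Assembling:

S = [[0.9167, -1.0833],
 [-1.0833, 2.9167]]


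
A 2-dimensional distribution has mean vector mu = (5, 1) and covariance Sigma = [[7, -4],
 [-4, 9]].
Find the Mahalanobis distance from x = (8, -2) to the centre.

Step 1 — centre the observation: (x - mu) = (3, -3).

Step 2 — invert Sigma. det(Sigma) = 7·9 - (-4)² = 47.
  Sigma^{-1} = (1/det) · [[d, -b], [-b, a]] = [[0.1915, 0.0851],
 [0.0851, 0.1489]].

Step 3 — form the quadratic (x - mu)^T · Sigma^{-1} · (x - mu):
  Sigma^{-1} · (x - mu) = (0.3191, -0.1915).
  (x - mu)^T · [Sigma^{-1} · (x - mu)] = (3)·(0.3191) + (-3)·(-0.1915) = 1.5319.

Step 4 — take square root: d = √(1.5319) ≈ 1.2377.

d(x, mu) = √(1.5319) ≈ 1.2377


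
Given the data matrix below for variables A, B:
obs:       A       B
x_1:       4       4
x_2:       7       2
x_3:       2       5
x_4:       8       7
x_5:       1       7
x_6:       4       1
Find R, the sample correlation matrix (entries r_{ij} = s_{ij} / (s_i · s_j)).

Step 1 — column means:
  mean(A) = (4 + 7 + 2 + 8 + 1 + 4) / 6 = 26/6 = 4.3333
  mean(B) = (4 + 2 + 5 + 7 + 7 + 1) / 6 = 26/6 = 4.3333

Step 2 — sample variances and covariances s[i,j] = (1/(n-1)) · Σ_k (x_{k,i} - mean_i) · (x_{k,j} - mean_j), with n-1 = 5:
  s[A,A] = ((-0.3333)·(-0.3333) + (2.6667)·(2.6667) + (-2.3333)·(-2.3333) + (3.6667)·(3.6667) + (-3.3333)·(-3.3333) + (-0.3333)·(-0.3333)) / 5 = 37.3333/5 = 7.4667
  s[A,B] = ((-0.3333)·(-0.3333) + (2.6667)·(-2.3333) + (-2.3333)·(0.6667) + (3.6667)·(2.6667) + (-3.3333)·(2.6667) + (-0.3333)·(-3.3333)) / 5 = -5.6667/5 = -1.1333
  s[B,B] = ((-0.3333)·(-0.3333) + (-2.3333)·(-2.3333) + (0.6667)·(0.6667) + (2.6667)·(2.6667) + (2.6667)·(2.6667) + (-3.3333)·(-3.3333)) / 5 = 31.3333/5 = 6.2667
  Sample standard deviations s_i = √(s[i,i]):
  s(A) = √(7.4667) = 2.7325
  s(B) = √(6.2667) = 2.5033

Step 3 — r_{ij} = s_{ij} / (s_i · s_j):
  r[A,A] = 1 (diagonal).
  r[A,B] = -1.1333 / (2.7325 · 2.5033) = -1.1333 / 6.8404 = -0.1657
  r[B,B] = 1 (diagonal).

R is symmetric with unit diagonal. Assembling:

R = [[1, -0.1657],
 [-0.1657, 1]]


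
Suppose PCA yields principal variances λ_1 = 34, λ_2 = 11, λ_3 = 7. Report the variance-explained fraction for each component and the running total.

Step 1 — total variance = trace(Sigma) = Σ λ_i = 34 + 11 + 7 = 52.

Step 2 — fraction explained by component i = λ_i / Σ λ:
  PC1: 34/52 = 0.6538
  PC2: 11/52 = 0.2115
  PC3: 7/52 = 0.1346

Step 3 — cumulative fraction after k components = (λ_1 + ... + λ_k) / Σ λ:
  k = 1: 34/52 = 0.6538
  k = 2: (34 + 11)/52 = 45/52 = 0.8654
  k = 3: (34 + 11 + 7)/52 = 52/52 = 1

Summary (fraction, with percent):

explained: PC1 0.6538 (65.38%), PC2 0.2115 (21.15%), PC3 0.1346 (13.46%);  cumulative: 0.6538, 0.8654, 1


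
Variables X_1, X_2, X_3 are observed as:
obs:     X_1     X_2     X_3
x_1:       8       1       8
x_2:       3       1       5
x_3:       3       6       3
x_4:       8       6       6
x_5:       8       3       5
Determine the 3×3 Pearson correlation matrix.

Step 1 — column means:
  mean(X_1) = (8 + 3 + 3 + 8 + 8) / 5 = 30/5 = 6
  mean(X_2) = (1 + 1 + 6 + 6 + 3) / 5 = 17/5 = 3.4
  mean(X_3) = (8 + 5 + 3 + 6 + 5) / 5 = 27/5 = 5.4

Step 2 — sample variances and covariances s[i,j] = (1/(n-1)) · Σ_k (x_{k,i} - mean_i) · (x_{k,j} - mean_j), with n-1 = 4:
  s[X_1,X_1] = ((2)·(2) + (-3)·(-3) + (-3)·(-3) + (2)·(2) + (2)·(2)) / 4 = 30/4 = 7.5
  s[X_1,X_2] = ((2)·(-2.4) + (-3)·(-2.4) + (-3)·(2.6) + (2)·(2.6) + (2)·(-0.4)) / 4 = -1/4 = -0.25
  s[X_1,X_3] = ((2)·(2.6) + (-3)·(-0.4) + (-3)·(-2.4) + (2)·(0.6) + (2)·(-0.4)) / 4 = 14/4 = 3.5
  s[X_2,X_2] = ((-2.4)·(-2.4) + (-2.4)·(-2.4) + (2.6)·(2.6) + (2.6)·(2.6) + (-0.4)·(-0.4)) / 4 = 25.2/4 = 6.3
  s[X_2,X_3] = ((-2.4)·(2.6) + (-2.4)·(-0.4) + (2.6)·(-2.4) + (2.6)·(0.6) + (-0.4)·(-0.4)) / 4 = -9.8/4 = -2.45
  s[X_3,X_3] = ((2.6)·(2.6) + (-0.4)·(-0.4) + (-2.4)·(-2.4) + (0.6)·(0.6) + (-0.4)·(-0.4)) / 4 = 13.2/4 = 3.3
  Sample standard deviations s_i = √(s[i,i]):
  s(X_1) = √(7.5) = 2.7386
  s(X_2) = √(6.3) = 2.51
  s(X_3) = √(3.3) = 1.8166

Step 3 — r_{ij} = s_{ij} / (s_i · s_j):
  r[X_1,X_1] = 1 (diagonal).
  r[X_1,X_2] = -0.25 / (2.7386 · 2.51) = -0.25 / 6.8739 = -0.0364
  r[X_1,X_3] = 3.5 / (2.7386 · 1.8166) = 3.5 / 4.9749 = 0.7035
  r[X_2,X_2] = 1 (diagonal).
  r[X_2,X_3] = -2.45 / (2.51 · 1.8166) = -2.45 / 4.5596 = -0.5373
  r[X_3,X_3] = 1 (diagonal).

R is symmetric with unit diagonal. Assembling:

R = [[1, -0.0364, 0.7035],
 [-0.0364, 1, -0.5373],
 [0.7035, -0.5373, 1]]


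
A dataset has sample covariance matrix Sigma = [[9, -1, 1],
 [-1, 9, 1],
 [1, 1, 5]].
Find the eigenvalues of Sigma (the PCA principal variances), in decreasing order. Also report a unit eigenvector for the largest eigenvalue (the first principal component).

Step 1 — characteristic polynomial p(λ) = det(λI - Sigma) = λ³ - tr·λ² + c_1·λ - det, where tr = trace, c_1 = sum of the principal 2×2 minors, det = det(Sigma):
  tr = 9 + 9 + 5 = 23,
  c_1 = (9·9 - (-1)²) + (9·5 - (1)²) + (9·5 - (1)²) = 80 + 44 + 44 = 168,
  det = 9·(9·5 - (1)²) - (-1)·((-1)·5 - (1)·(1)) + (1)·((-1)·(1) - 9·(1)) = 9·(44) - (-1)·(-6) + (1)·(-10) = 380.
  So p(λ) = λ³ - 23λ² + 168λ - 380.
Step 2 — look for an integer root (rational root theorem: any rational root is an integer divisor of 380). Testing λ = 10:
  p(10) = 1000 - 2300 + 1680 - 380 = 0  ✓
  Dividing out (λ - 10): p(λ) = (λ - 10)(λ² - 13λ + 38).
Step 3 — remaining eigenvalues from the quadratic λ² - 13λ + 38 = 0:
  Δ = 13² - 4·38 = 169 - 152 = 17,  λ = (13 ± √17)/2 = (13 ± 4.1231)/2 ≈ 8.5616 or 4.4384.
  Sorted: λ_1 = 10,  λ_2 = 8.5616,  λ_3 = 4.4384  (check: sum = 23 = tr ✓).

Step 4 — unit eigenvector for λ_1 = 10: v spans the null space of (Sigma - λ_1 I), whose rows are
  r_1 = (-1, -1, 1),  r_2 = (-1, -1, 1),  r_3 = (1, 1, -5).
  v is orthogonal to every row, so take v ∝ r_1 × r_3 = ((-1)·(-5) - (1)·(1), (1)·(1) - (-1)·(-5), (-1)·(1) - (-1)·(1)) = (4, -4, 0).
  Rescale (divide by 4): u = (1, -1, 0).
  ||u|| = √((1)² + (-1)² + (0)²) = √(2) ≈ 1.4142,  v_1 = u/||u|| ≈ (0.7071, -0.7071, 0) (||v_1|| = 1).

λ_1 = 10,  λ_2 = 8.5616,  λ_3 = 4.4384;  v_1 ≈ (0.7071, -0.7071, 0)
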